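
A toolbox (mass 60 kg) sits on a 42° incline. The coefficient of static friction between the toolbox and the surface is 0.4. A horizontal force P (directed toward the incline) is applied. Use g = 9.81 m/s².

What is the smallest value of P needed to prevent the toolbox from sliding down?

P_min ≈ 217 N

The toolbox tends to slide down (tan θ > μ_s), so at the point of impending slip friction acts up-slope at its limit: f = μ_s N.
Perpendicular to the incline: N = m g cos θ + P sin θ.
Along the incline: P cos θ + μ_s N = m g sin θ, i.e. P cos θ + μ_s (m g cos θ + P sin θ) = m g sin θ.
Solving, P (cos θ + μ_s sin θ) = m g (sin θ − μ_s cos θ), so P = 589×0.3719/1.011 = 217 N.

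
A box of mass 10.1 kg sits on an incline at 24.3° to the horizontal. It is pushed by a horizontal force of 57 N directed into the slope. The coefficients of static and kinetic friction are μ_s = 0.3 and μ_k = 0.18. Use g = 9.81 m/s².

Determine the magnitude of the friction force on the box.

Normal direction: N = m g cos θ + P sin θ = 113.8 N.
Parallel to the incline: P cos θ − m g sin θ = 51.95 − 40.77 = 11.18 N; the friction needed to balance this is 11.18 N acting down the slope.
Maximum static friction: μ_s N = 0.3 × 113.8 = 34.13 N.
Since 11.18 N is within the 34.13 N limit, the box stays put and friction is exactly 11.2 N.

f ≈ 11.2 N (down the incline)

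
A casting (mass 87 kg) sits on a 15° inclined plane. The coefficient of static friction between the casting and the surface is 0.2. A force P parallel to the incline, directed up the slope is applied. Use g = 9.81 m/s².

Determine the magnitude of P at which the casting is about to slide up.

At impending motion up the slope, friction acts down-slope at its limit: f = μ_s N.
P is parallel to the surface, so N = m g cos θ = 824 N.
Along the incline: P = m g sin θ + μ_s N = 221 + 0.2×824 = 386 N.

P ≈ 386 N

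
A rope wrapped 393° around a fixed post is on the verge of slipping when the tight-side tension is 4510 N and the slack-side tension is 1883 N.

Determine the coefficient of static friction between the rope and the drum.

T₂/T₁ = e^{μβ} → μ = ln(T₂/T₁)/β.
β = 393° = 6.859 rad.
μ = ln(4510/1883)/6.859 = ln(2.395)/6.859 = 0.127.

μ ≈ 0.127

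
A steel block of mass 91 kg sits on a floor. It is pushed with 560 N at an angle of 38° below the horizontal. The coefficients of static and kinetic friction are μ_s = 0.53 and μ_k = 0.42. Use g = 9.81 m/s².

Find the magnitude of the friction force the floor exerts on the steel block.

The vertical component of P adds to the normal force: N = m g + P sin α = 892.7 + 344.8 = 1237 N.
For equilibrium, f = P cos α = 560×cos 38° = 441.3 N.
The static-friction limit is μ_s N = 655.9 N.
441.3 ≤ 655.9 N → static; friction equals the required 441 N.

f ≈ 441 N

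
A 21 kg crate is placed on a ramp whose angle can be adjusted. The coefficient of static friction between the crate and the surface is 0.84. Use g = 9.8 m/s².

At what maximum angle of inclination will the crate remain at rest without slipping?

At the slip threshold, m g sin θ = μ_s · m g cos θ, so tan θ = μ_s.
θ_max = arctan(0.84) = 40°.

θ_max ≈ 40°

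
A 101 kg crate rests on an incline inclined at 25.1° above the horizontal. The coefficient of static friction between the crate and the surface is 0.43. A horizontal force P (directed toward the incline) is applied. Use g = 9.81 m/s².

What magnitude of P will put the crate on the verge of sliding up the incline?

At impending motion up the slope, friction acts down-slope at its limit: f = μ_s N.
Perpendicular to the incline: N = m g cos θ + P sin θ.
Along the incline: P cos θ = m g sin θ + μ_s N = m g sin θ + μ_s (m g cos θ + P sin θ).
Solving, P (cos θ − μ_s sin θ) = m g (sin θ + μ_s cos θ), so P = 101×9.81×(sin 25.1° + 0.43 cos 25.1°)/(cos 25.1° − 0.43 sin 25.1°) = 991×0.8136/0.7232 = 1110 N.

P ≈ 1110 N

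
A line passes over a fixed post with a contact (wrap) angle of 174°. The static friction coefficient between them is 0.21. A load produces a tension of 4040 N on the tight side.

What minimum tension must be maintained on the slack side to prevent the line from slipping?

Capstan equation at impending slip: T_tight/T_slack = e^{μβ}.
β = 174° = 3.037 rad; e^{μβ} = e^{0.21×3.037} = 1.892.
T_slack = T_tight / e^{μβ} = 4040 / 1.892 = 2140 N.

T_min ≈ 2140 N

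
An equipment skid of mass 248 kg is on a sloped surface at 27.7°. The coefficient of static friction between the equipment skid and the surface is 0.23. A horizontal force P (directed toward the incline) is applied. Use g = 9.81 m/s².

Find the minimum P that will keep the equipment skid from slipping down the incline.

P_min ≈ 640 N

The equipment skid tends to slide down (tan θ > μ_s), so at the point of impending slip friction acts up-slope at its limit: f = μ_s N.
Perpendicular to the incline: N = m g cos θ + P sin θ.
Along the incline: P cos θ + μ_s N = m g sin θ, i.e. P cos θ + μ_s (m g cos θ + P sin θ) = m g sin θ.
Solving, P (cos θ + μ_s sin θ) = m g (sin θ − μ_s cos θ), so P = 2430×0.2612/0.9923 = 640 N.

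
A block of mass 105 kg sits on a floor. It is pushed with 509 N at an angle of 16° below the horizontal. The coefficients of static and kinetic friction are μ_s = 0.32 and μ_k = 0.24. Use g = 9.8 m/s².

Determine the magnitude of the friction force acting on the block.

N = m g + P sin α = 1029 + 509×sin 16° = 1169 N.
The horizontal driving force is P cos α = 489.3 N, so equilibrium needs friction f = 489.3 N.
μ_s N = 0.32 × 1169 = 374.2 N.
The required friction exceeds μ_s N, so the block moves and f = μ_k N = 281 N.

f ≈ 281 N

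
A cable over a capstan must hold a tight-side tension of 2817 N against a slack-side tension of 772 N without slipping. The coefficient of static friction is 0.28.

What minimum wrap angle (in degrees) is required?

β_min ≈ 265°

T₂/T₁ = e^{μβ} → β = ln(T₂/T₁)/μ.
β = ln(2817/772)/0.28 = 1.294/0.28 = 4.623 rad.
In degrees: β = 4.623 × 180/π = 265°.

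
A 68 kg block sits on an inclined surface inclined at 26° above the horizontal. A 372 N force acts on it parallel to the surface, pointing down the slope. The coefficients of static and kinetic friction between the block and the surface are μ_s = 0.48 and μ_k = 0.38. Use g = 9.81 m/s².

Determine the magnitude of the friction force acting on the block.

f ≈ 228 N (up the incline)

Normal force: N = m g cos θ = 68 × 9.81 × cos 26° = 599.6 N.
For equilibrium along the incline the friction force must supply f = m g sin θ + P = 292.4 + 372 = 664.4 N (positive meaning up-slope).
The static-friction ceiling is μ_s N = 0.48 × 599.6 = 287.8 N.
Since |664.4| > 287.8 N, static friction cannot hold it; the block slides down the incline and kinetic friction applies: f = μ_k N = 0.38 × 599.6 = 228 N.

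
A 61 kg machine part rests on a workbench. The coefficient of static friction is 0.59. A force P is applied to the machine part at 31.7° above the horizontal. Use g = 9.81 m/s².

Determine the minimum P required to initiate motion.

N = m g − P sin α (the pull lifts the machine part).
At impending slip, P cos α = μ_s N = μ_s (m g − P sin α).
Solving: P (cos α + μ_s sin α) = μ_s m g → P = 0.59×598/(cos 31.7° + 0.59 sin 31.7°) = 353/1.161 = 304 N.

P ≈ 304 N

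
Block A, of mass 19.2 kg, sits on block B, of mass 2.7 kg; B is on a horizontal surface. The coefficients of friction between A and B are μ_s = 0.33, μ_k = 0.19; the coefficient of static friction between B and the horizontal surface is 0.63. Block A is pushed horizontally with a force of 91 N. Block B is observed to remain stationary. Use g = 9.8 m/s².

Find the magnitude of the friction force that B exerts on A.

The normal force B exerts on A is simply A's weight, N₁ = 188.2 N.
So the A–B interface can sustain at most μ_s N₁ = 62.09 N of static friction.
Since P = 91 N > 62.09 N, A slides on B; the A–B friction is kinetic: f₁ = μ_k N₁ = 0.19×188.2 = 35.8 N.
By Newton's third law B feels 35.8 N forward from A. With B stationary, the floor's static friction on B balances it: f₂ = 35.8 N (well within μ_s(m_A+m_B)g = 135.2 N).

f ≈ 35.8 N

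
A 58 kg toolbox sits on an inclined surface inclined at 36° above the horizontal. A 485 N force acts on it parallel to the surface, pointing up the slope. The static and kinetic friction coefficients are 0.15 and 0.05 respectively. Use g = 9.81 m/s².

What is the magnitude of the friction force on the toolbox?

Normal force: N = m g cos θ = 58 × 9.81 × cos 36° = 460.3 N.
Parallel to the incline, ΣF = 0 gives f = m g sin θ − P = 334.4 − 485 = -150.6 N (up-slope positive).
Maximum static friction available: μ_s N = 0.15 × 460.3 = 69.05 N.
Since |-150.6| > 69.05 N, static friction cannot hold it; the toolbox slides up the incline and kinetic friction applies: f = μ_k N = 0.05 × 460.3 = 23 N.

f ≈ 23 N (down the incline)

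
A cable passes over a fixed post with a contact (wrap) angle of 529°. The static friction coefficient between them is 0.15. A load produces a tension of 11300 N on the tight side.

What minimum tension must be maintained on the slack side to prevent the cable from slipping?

T_min ≈ 2830 N

Capstan equation at impending slip: T_tight/T_slack = e^{μβ}.
β = 529° = 9.233 rad; e^{μβ} = e^{0.15×9.233} = 3.995.
T_slack = T_tight / e^{μβ} = 11300 / 3.995 = 2830 N.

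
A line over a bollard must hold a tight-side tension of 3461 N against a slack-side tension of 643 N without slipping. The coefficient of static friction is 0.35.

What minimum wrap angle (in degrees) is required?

β_min ≈ 276°

T₂/T₁ = e^{μβ} → β = ln(T₂/T₁)/μ.
β = ln(3461/643)/0.35 = 1.683/0.35 = 4.809 rad.
In degrees: β = 4.809 × 180/π = 276°.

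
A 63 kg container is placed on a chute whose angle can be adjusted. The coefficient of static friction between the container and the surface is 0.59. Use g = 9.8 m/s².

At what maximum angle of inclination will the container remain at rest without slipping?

At the slip threshold, m g sin θ = μ_s · m g cos θ, so tan θ = μ_s.
θ_max = arctan(0.59) = 30.5°.

θ_max ≈ 30.5°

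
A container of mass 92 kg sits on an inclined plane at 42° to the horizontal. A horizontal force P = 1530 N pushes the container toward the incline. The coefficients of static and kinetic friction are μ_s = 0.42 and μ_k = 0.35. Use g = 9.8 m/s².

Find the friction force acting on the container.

f ≈ 534 N (down the incline)

Resolve perpendicular to the incline: N = m g cos θ + P sin θ = 92×9.8×cos 42° + 1530×sin 42° = 1694 N.
Along the incline, the net driving force (taking up-slope positive) is P cos θ − m g sin θ = 1137 − 603.3 = 533.7 N, so equilibrium requires friction f = -533.7 N (down-slope).
Maximum static friction: μ_s N = 0.42 × 1694 = 711.4 N.
Since 533.7 N is within the 711.4 N limit, the container stays put and friction is exactly 534 N.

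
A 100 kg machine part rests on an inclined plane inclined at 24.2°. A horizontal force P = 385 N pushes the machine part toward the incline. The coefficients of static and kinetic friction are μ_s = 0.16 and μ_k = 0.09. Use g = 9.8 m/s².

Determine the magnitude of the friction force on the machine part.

f ≈ 50.6 N (up the incline)

Normal direction: N = m g cos θ + P sin θ = 1052 N.
Parallel to the incline: P cos θ − m g sin θ = 351.2 − 401.7 = -50.56 N; the friction needed to balance this is 50.56 N acting up the slope.
The limit of static friction is μ_s N = 168.3 N.
Since 50.56 N is within the 168.3 N limit, the machine part stays put and friction is exactly 50.6 N.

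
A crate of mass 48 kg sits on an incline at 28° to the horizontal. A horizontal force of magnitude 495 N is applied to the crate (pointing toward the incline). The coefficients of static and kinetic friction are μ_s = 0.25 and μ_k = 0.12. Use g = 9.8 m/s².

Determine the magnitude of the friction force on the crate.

f ≈ 77.7 N (down the incline)

Resolve perpendicular to the incline: N = m g cos θ + P sin θ = 48×9.8×cos 28° + 495×sin 28° = 647.7 N.
Along the incline, the net driving force (taking up-slope positive) is P cos θ − m g sin θ = 437.1 − 220.8 = 216.2 N, so equilibrium requires friction f = -216.2 N (down-slope).
Maximum static friction: μ_s N = 0.25 × 647.7 = 161.9 N.
|f_req| = 216.2 > 161.9 N → the crate slides up the incline; f = μ_k N = 0.12 × 647.7 = 77.7 N.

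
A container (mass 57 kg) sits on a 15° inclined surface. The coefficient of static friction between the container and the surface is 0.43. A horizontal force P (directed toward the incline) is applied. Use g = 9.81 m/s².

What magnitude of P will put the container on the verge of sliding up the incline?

P ≈ 441 N

At impending motion up the slope, friction acts down-slope at its limit: f = μ_s N.
Perpendicular to the incline: N = m g cos θ + P sin θ.
Along the incline: P cos θ = m g sin θ + μ_s N = m g sin θ + μ_s (m g cos θ + P sin θ).
Solving, P (cos θ − μ_s sin θ) = m g (sin θ + μ_s cos θ), so P = 57×9.81×(sin 15° + 0.43 cos 15°)/(cos 15° − 0.43 sin 15°) = 559×0.6742/0.8546 = 441 N.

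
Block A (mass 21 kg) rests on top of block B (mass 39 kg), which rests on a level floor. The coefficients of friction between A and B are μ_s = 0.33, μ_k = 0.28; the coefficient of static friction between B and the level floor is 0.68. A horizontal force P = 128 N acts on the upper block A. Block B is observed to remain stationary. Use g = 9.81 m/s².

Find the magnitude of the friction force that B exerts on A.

f ≈ 57.7 N

The normal force B exerts on A is simply A's weight, N₁ = 206 N.
So the A–B interface can sustain at most μ_s N₁ = 67.98 N of static friction.
Since P = 128 N > 67.98 N, A slides on B; the A–B friction is kinetic: f₁ = μ_k N₁ = 0.28×206 = 57.7 N.
B experiences an equal 57.7 N forward from A (third law). B is in equilibrium, so the floor supplies f₂ = 57.7 N of static friction (limit μ_s(m_A+m_B)g = 400.2 N, not exceeded).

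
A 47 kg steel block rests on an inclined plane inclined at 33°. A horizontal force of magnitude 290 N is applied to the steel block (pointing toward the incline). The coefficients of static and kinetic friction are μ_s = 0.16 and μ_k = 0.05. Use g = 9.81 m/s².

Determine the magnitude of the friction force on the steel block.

Resolve perpendicular to the incline: N = m g cos θ + P sin θ = 47×9.81×cos 33° + 290×sin 33° = 544.6 N.
Parallel to the incline: P cos θ − m g sin θ = 243.2 − 251.1 = -7.902 N; the friction needed to balance this is 7.902 N acting up the slope.
The limit of static friction is μ_s N = 87.14 N.
Since 7.902 N is within the 87.14 N limit, the steel block stays put and friction is exactly 7.9 N.

f ≈ 7.9 N (up the incline)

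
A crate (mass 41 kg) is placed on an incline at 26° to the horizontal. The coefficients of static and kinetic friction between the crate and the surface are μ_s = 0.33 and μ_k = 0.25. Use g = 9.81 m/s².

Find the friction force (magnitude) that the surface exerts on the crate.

f ≈ 90.4 N (up the incline)

Normal force: N = m g cos θ = 41 × 9.81 × cos 26° = 361.5 N.
For equilibrium along the incline, friction must balance the weight component: f = m g sin θ = 176.3 N up the slope.
Maximum static friction available: μ_s N = 0.33 × 361.5 = 119.3 N.
Since |176.3| > 119.3 N, static friction cannot hold it; the crate slides down the incline and kinetic friction applies: f = μ_k N = 0.25 × 361.5 = 90.4 N.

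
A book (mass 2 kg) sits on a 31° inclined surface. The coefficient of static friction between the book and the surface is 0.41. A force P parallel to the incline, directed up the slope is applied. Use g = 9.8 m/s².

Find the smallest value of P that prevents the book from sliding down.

The book tends to slide down (tan θ > μ_s), so at the point of impending slip friction acts up-slope at its limit: f = μ_s N.
P is parallel to the surface, so N = m g cos θ = 16.8 N.
Along the incline: P + μ_s N = m g sin θ, so P = 10.1 − 0.41×16.8 = 3.21 N.

P_min ≈ 3.21 N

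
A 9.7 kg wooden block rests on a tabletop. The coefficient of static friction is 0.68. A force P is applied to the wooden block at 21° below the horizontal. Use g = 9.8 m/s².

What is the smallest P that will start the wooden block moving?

N = m g + P sin α (the push presses the wooden block into the tabletop).
At impending slip, P cos α = μ_s N = μ_s (m g + P sin α).
Solving: P (cos α − μ_s sin α) = μ_s m g → P = 0.68×95.1/(cos 21° − 0.68 sin 21°) = 64.6/0.6899 = 93.7 N.

P ≈ 93.7 N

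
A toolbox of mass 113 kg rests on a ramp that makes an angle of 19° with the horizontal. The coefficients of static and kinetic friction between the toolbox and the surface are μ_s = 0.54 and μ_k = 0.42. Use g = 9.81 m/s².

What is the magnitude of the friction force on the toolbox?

f ≈ 361 N (up the incline)

Normal force: N = m g cos θ = 113 × 9.81 × cos 19° = 1048 N.
Along the slope the weight component is m g sin θ = 360.9 N; friction must supply exactly this, acting up-slope.
Static friction can supply at most μ_s N = 566 N.
Since |360.9| ≤ 566 N, the toolbox remains in static equilibrium and friction takes exactly the required value.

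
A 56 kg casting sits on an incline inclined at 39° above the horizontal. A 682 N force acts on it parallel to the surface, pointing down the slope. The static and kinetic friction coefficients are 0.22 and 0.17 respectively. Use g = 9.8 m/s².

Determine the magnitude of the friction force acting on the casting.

f ≈ 72.5 N (up the incline)

Perpendicular to the surface, N = m g cos θ = 56·9.8·cos 39° = 426.5 N.
For equilibrium along the incline the friction force must supply f = m g sin θ + P = 345.4 + 682 = 1027 N (positive meaning up-slope).
The static-friction ceiling is μ_s N = 0.22 × 426.5 = 93.83 N.
|1027| exceeds 93.83 N, so the casting slips down-slope; friction is kinetic, f = μ_k N = 0.17×426.5 = 72.5 N.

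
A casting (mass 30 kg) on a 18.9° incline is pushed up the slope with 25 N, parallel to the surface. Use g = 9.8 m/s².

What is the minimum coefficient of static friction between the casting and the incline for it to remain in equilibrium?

μ_s,min ≈ 0.252

N = m g cos θ = 278.1 N.
Friction must make up the shortfall along the incline: f = m g sin θ − P = 95.23 − 25 = 70.23 N.
At the threshold f = μ_s N, so μ_s,min = 70.23/278.1 = 0.252.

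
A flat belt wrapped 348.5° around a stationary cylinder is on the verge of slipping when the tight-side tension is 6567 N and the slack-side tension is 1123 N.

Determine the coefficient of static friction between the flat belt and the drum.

μ ≈ 0.29

T₂/T₁ = e^{μβ} → μ = ln(T₂/T₁)/β.
β = 348.5° = 6.082 rad.
μ = ln(6567/1123)/6.082 = ln(5.848)/6.082 = 0.29.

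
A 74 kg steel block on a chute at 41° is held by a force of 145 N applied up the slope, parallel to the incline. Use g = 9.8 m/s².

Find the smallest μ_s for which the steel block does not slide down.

μ_s,min ≈ 0.604

N = m g cos θ = 547.3 N.
Friction must make up the shortfall along the incline: f = m g sin θ − P = 475.8 − 145 = 330.8 N.
At the threshold f = μ_s N, so μ_s,min = 330.8/547.3 = 0.604.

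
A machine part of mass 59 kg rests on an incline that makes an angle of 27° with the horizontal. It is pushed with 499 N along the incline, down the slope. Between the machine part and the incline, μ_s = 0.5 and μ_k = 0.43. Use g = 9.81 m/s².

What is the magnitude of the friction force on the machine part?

The normal reaction is N = m g cos θ = 515.7 N.
Parallel to the incline, ΣF = 0 gives f = m g sin θ + P = 262.8 + 499 = 761.8 N (up-slope positive).
Static friction can supply at most μ_s N = 257.9 N.
Since |761.8| > 257.9 N, static friction cannot hold it; the machine part slides down the incline and kinetic friction applies: f = μ_k N = 0.43 × 515.7 = 222 N.

f ≈ 222 N (up the incline)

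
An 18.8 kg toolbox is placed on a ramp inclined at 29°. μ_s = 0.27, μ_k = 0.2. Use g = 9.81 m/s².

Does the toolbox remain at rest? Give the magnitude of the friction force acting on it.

N = m g cos θ = 161 N.
Down-slope weight component: m g sin θ = 89.4 N.
μ_s N = 43.6 N.
89.4 > 43.6 N, so it slides; kinetic friction f = μ_k N = 0.2×161 = 32.3 N.

f ≈ 32.3 N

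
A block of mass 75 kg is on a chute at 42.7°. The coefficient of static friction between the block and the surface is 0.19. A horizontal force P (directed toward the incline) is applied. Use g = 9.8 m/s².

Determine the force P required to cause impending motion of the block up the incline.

At impending motion up the slope, friction acts down-slope at its limit: f = μ_s N.
Perpendicular to the incline: N = m g cos θ + P sin θ.
Along the incline: P cos θ = m g sin θ + μ_s N = m g sin θ + μ_s (m g cos θ + P sin θ).
Solving, P (cos θ − μ_s sin θ) = m g (sin θ + μ_s cos θ), so P = 75×9.8×(sin 42.7° + 0.19 cos 42.7°)/(cos 42.7° − 0.19 sin 42.7°) = 735×0.8178/0.6061 = 992 N.

P ≈ 992 N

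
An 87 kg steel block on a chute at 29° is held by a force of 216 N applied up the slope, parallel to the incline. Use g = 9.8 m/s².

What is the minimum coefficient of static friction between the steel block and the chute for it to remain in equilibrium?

N = m g cos θ = 745.7 N.
Friction must make up the shortfall along the incline: f = m g sin θ − P = 413.3 − 216 = 197.3 N.
At the threshold f = μ_s N, so μ_s,min = 197.3/745.7 = 0.265.

μ_s,min ≈ 0.265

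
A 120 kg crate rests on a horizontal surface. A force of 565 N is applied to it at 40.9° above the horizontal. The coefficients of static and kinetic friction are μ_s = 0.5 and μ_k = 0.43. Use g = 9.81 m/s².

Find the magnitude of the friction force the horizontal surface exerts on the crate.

f ≈ 347 N

Vertical equilibrium gives N = m g − P sin α = 807.3 N.
The horizontal driving force is P cos α = 427.1 N, so equilibrium needs friction f = 427.1 N.
μ_s N = 0.5 × 807.3 = 403.6 N.
427.1 > 403.6 N → the crate slides; f = μ_k N = 0.43×807.3 = 347 N.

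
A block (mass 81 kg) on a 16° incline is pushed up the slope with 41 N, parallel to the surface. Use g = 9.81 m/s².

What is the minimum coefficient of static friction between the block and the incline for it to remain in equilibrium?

N = m g cos θ = 763.8 N.
Friction must make up the shortfall along the incline: f = m g sin θ − P = 219 − 41 = 178 N.
At the threshold f = μ_s N, so μ_s,min = 178/763.8 = 0.233.

μ_s,min ≈ 0.233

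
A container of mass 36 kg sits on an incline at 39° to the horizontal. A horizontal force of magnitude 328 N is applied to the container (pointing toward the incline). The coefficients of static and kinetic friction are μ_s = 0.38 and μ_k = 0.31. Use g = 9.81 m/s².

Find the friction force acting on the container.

The horizontal push has a component P sin θ into the surface, so N = m g cos θ + P sin θ = 274.5 + 206.4 = 480.9 N.
Along the incline, the net driving force (taking up-slope positive) is P cos θ − m g sin θ = 254.9 − 222.3 = 32.65 N, so equilibrium requires friction f = -32.65 N (down-slope).
Maximum static friction: μ_s N = 0.38 × 480.9 = 182.7 N.
|f_req| = 32.65 ≤ 182.7 N → the container is in equilibrium; friction equals the required value.

f ≈ 32.7 N (down the incline)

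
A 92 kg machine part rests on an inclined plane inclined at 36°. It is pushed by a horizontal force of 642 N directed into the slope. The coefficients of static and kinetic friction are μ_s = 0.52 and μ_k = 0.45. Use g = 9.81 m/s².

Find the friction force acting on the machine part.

The horizontal push has a component P sin θ into the surface, so N = m g cos θ + P sin θ = 730.2 + 377.4 = 1108 N.
Parallel to the incline: P cos θ − m g sin θ = 519.4 − 530.5 = -11.1 N; the friction needed to balance this is 11.1 N acting up the slope.
Maximum static friction: μ_s N = 0.52 × 1108 = 575.9 N.
|f_req| = 11.1 ≤ 575.9 N → the machine part is in equilibrium; friction equals the required value.

f ≈ 11.1 N (up the incline)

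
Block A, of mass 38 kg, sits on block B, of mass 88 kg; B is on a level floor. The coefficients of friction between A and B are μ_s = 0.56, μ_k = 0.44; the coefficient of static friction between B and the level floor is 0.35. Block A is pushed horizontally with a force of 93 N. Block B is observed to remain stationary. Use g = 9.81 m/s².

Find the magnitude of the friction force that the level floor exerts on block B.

The normal force B exerts on A is simply A's weight, N₁ = 372.8 N.
Maximum static friction on A from B: μ_s N₁ = 0.56×372.8 = 208.8 N.
P = 93 N is within that limit, so A and B move together (both at rest); the A–B friction is simply f₁ = P = 93 N.
By Newton's third law B feels 93 N forward from A. With B stationary, the floor's static friction on B balances it: f₂ = 93 N (well within μ_s(m_A+m_B)g = 432.6 N).

f ≈ 93 N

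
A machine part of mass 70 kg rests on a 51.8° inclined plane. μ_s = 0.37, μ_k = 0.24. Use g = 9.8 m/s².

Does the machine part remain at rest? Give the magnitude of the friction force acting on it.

f ≈ 102 N

N = m g cos θ = 424 N.
Down-slope weight component: m g sin θ = 539 N.
μ_s N = 157 N.
539 > 157 N, so it slides; kinetic friction f = μ_k N = 0.24×424 = 102 N.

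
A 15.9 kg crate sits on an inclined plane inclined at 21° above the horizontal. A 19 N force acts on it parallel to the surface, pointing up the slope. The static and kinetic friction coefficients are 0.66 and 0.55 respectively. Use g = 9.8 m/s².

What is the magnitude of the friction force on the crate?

Perpendicular to the surface, N = m g cos θ = 15.9·9.8·cos 21° = 145.5 N.
Parallel to the incline, ΣF = 0 gives f = m g sin θ − P = 55.84 − 19 = 36.84 N (up-slope positive).
Maximum static friction available: μ_s N = 0.66 × 145.5 = 96.01 N.
Since |36.84| ≤ 96.01 N, no slip — friction simply equals what equilibrium demands.

f ≈ 36.8 N (up the incline)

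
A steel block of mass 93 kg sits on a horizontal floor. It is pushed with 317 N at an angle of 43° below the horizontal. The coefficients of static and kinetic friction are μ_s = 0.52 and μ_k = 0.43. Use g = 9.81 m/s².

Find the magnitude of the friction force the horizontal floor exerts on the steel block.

f ≈ 232 N

The vertical component of P adds to the normal force: N = m g + P sin α = 912.3 + 216.2 = 1129 N.
Horizontally, friction must balance P cos α = 231.8 N.
The static-friction limit is μ_s N = 586.8 N.
231.8 ≤ 586.8 N → static; friction equals the required 232 N.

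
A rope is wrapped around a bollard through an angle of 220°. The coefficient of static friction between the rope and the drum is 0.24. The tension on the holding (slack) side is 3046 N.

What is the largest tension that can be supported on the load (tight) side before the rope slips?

T_max ≈ 7660 N

At impending slip the capstan equation gives T₂/T₁ = e^{μβ} with β in radians.
β = 220° × π/180 = 3.84 rad.
e^{μβ} = e^{0.24×3.84} = 2.513.
T₂ = T₁ · e^{μβ} = 3046 × 2.513 = 7660 N.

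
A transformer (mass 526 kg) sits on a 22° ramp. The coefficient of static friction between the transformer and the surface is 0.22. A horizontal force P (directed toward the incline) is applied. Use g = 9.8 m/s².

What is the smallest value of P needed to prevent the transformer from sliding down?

The transformer tends to slide down (tan θ > μ_s), so at the point of impending slip friction acts up-slope at its limit: f = μ_s N.
Perpendicular to the incline: N = m g cos θ + P sin θ.
Along the incline: P cos θ + μ_s N = m g sin θ, i.e. P cos θ + μ_s (m g cos θ + P sin θ) = m g sin θ.
Solving, P (cos θ + μ_s sin θ) = m g (sin θ − μ_s cos θ), so P = 5150×0.1706/1.01 = 871 N.

P_min ≈ 871 N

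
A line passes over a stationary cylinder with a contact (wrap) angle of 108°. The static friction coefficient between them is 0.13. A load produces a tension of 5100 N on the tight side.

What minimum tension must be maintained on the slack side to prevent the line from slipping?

T_min ≈ 3990 N

Capstan equation at impending slip: T_tight/T_slack = e^{μβ}.
β = 108° = 1.885 rad; e^{μβ} = e^{0.13×1.885} = 1.278.
T_slack = T_tight / e^{μβ} = 5100 / 1.278 = 3990 N.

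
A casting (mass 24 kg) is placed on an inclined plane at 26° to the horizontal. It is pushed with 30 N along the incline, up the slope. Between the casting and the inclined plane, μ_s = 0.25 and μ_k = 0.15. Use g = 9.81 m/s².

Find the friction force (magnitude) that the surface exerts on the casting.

The normal reaction is N = m g cos θ = 211.6 N.
Parallel to the incline, ΣF = 0 gives f = m g sin θ − P = 103.2 − 30 = 73.21 N (up-slope positive).
Maximum static friction available: μ_s N = 0.25 × 211.6 = 52.9 N.
|73.21| exceeds 52.9 N, so the casting slips down-slope; friction is kinetic, f = μ_k N = 0.15×211.6 = 31.7 N.

f ≈ 31.7 N (up the incline)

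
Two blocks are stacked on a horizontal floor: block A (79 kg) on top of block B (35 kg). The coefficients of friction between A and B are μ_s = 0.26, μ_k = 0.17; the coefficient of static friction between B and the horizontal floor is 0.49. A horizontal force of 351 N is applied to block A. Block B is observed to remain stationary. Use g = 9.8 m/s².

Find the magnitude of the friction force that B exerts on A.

The normal force B exerts on A is simply A's weight, N₁ = 774.2 N.
So the A–B interface can sustain at most μ_s N₁ = 201.3 N of static friction.
P = 351 N exceeds that limit, so A slips over B and the interface friction becomes kinetic: f₁ = μ_k N₁ = 0.17×774.2 = 132 N.
By Newton's third law B feels 132 N forward from A. With B stationary, the floor's static friction on B balances it: f₂ = 132 N (well within μ_s(m_A+m_B)g = 547.4 N).

f ≈ 132 N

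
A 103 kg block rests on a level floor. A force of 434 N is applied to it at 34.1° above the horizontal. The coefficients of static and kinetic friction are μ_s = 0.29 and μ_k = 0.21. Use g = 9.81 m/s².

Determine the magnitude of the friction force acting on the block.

Vertical equilibrium gives N = m g − P sin α = 767.1 N.
The horizontal driving force is P cos α = 359.4 N, so equilibrium needs friction f = 359.4 N.
The static-friction limit is μ_s N = 222.5 N.
359.4 > 222.5 N → the block slides; f = μ_k N = 0.21×767.1 = 161 N.

f ≈ 161 N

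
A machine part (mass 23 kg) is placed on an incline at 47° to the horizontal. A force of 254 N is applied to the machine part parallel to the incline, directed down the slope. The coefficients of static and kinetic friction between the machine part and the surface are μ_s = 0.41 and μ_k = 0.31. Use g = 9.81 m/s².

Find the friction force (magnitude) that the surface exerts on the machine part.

f ≈ 47.7 N (up the incline)

Perpendicular to the surface, N = m g cos θ = 23·9.81·cos 47° = 153.9 N.
The friction needed for equilibrium is m g sin θ + P = 165 + 254 = 419 N, measured positive up-slope.
The static-friction ceiling is μ_s N = 0.41 × 153.9 = 63.09 N.
|419| exceeds 63.09 N, so the machine part slips down-slope; friction is kinetic, f = μ_k N = 0.31×153.9 = 47.7 N.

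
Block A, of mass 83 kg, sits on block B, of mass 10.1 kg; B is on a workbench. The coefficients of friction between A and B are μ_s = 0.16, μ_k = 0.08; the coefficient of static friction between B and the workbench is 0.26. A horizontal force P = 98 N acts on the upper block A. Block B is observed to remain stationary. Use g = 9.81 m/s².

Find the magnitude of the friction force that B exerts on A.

The normal force B exerts on A is simply A's weight, N₁ = 814.2 N.
Maximum static friction on A from B: μ_s N₁ = 0.16×814.2 = 130.3 N.
P = 98 N is within that limit, so A and B move together (both at rest); the A–B friction is simply f₁ = P = 98 N.
B experiences an equal 98 N forward from A (third law). B is in equilibrium, so the floor supplies f₂ = 98 N of static friction (limit μ_s(m_A+m_B)g = 237.5 N, not exceeded).

f ≈ 98 N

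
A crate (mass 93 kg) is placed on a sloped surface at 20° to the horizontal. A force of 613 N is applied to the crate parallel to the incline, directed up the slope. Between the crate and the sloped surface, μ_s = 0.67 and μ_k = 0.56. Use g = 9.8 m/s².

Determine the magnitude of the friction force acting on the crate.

f ≈ 301 N (down the incline)

Normal force: N = m g cos θ = 93 × 9.8 × cos 20° = 856.4 N.
The friction needed for equilibrium is m g sin θ − P = 311.7 − 613 = -301.3 N, measured positive up-slope.
The static-friction ceiling is μ_s N = 0.67 × 856.4 = 573.8 N.
Since |-301.3| ≤ 573.8 N, the crate remains in static equilibrium and friction takes exactly the required value.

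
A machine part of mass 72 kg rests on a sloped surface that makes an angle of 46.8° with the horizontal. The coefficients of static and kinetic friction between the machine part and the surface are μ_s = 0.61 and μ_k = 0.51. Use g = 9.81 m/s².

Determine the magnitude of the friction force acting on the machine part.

f ≈ 247 N (up the incline)

Normal force: N = m g cos θ = 72 × 9.81 × cos 46.8° = 483.5 N.
For equilibrium along the incline, friction must balance the weight component: f = m g sin θ = 514.9 N up the slope.
The static-friction ceiling is μ_s N = 0.61 × 483.5 = 294.9 N.
|514.9| exceeds 294.9 N, so the machine part slips down-slope; friction is kinetic, f = μ_k N = 0.51×483.5 = 247 N.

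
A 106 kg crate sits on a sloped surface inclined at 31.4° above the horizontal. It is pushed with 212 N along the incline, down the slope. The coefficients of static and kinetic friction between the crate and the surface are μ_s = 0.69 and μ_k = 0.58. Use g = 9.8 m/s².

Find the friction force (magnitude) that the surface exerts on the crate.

The normal reaction is N = m g cos θ = 886.7 N.
For equilibrium along the incline the friction force must supply f = m g sin θ + P = 541.2 + 212 = 753.2 N (positive meaning up-slope).
Maximum static friction available: μ_s N = 0.69 × 886.7 = 611.8 N.
Since |753.2| > 611.8 N, static friction cannot hold it; the crate slides down the incline and kinetic friction applies: f = μ_k N = 0.58 × 886.7 = 514 N.

f ≈ 514 N (up the incline)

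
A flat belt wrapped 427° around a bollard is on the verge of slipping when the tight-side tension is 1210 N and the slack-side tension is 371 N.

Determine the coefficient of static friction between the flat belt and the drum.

μ ≈ 0.159

T₂/T₁ = e^{μβ} → μ = ln(T₂/T₁)/β.
β = 427° = 7.453 rad.
μ = ln(1210/371)/7.453 = ln(3.261)/7.453 = 0.159.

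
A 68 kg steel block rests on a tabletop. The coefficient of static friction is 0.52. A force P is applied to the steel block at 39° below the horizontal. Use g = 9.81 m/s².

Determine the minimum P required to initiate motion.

P ≈ 771 N

N = m g + P sin α (the push presses the steel block into the tabletop).
At impending slip, P cos α = μ_s N = μ_s (m g + P sin α).
Solving: P (cos α − μ_s sin α) = μ_s m g → P = 0.52×667/(cos 39° − 0.52 sin 39°) = 347/0.4499 = 771 N.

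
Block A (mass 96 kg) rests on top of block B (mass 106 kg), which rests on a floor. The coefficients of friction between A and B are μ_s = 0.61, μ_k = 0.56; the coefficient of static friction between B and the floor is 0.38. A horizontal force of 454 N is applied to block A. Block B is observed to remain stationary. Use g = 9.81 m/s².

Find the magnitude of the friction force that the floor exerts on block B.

Normal force at the A–B interface: N₁ = m_A g = 941.8 N.
Maximum static friction on A from B: μ_s N₁ = 0.61×941.8 = 574.5 N.
Since P = 454 N ≤ 574.5 N, A does not slip on B; friction on A equals P = 454 N.
B experiences an equal 454 N forward from A (third law). B is in equilibrium, so the floor supplies f₂ = 454 N of static friction (limit μ_s(m_A+m_B)g = 753 N, not exceeded).

f ≈ 454 N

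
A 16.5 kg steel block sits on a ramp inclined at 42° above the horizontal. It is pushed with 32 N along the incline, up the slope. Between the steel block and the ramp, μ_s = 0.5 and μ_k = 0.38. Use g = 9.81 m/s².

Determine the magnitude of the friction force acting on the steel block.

Perpendicular to the surface, N = m g cos θ = 16.5·9.81·cos 42° = 120.3 N.
Parallel to the incline, ΣF = 0 gives f = m g sin θ − P = 108.3 − 32 = 76.31 N (up-slope positive).
The static-friction ceiling is μ_s N = 0.5 × 120.3 = 60.14 N.
|76.31| exceeds 60.14 N, so the steel block slips down-slope; friction is kinetic, f = μ_k N = 0.38×120.3 = 45.7 N.

f ≈ 45.7 N (up the incline)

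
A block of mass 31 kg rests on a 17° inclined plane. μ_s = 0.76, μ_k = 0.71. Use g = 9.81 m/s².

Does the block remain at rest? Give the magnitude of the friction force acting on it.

f ≈ 88.9 N

N = m g cos θ = 291 N.
Down-slope weight component: m g sin θ = 88.9 N.
μ_s N = 221 N.
88.9 ≤ 221 N, so it stays put; friction = 88.9 N.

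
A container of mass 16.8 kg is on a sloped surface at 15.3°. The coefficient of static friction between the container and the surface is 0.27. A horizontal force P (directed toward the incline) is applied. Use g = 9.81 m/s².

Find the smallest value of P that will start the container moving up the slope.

P ≈ 96.7 N

At impending motion up the slope, friction acts down-slope at its limit: f = μ_s N.
Perpendicular to the incline: N = m g cos θ + P sin θ.
Along the incline: P cos θ = m g sin θ + μ_s N = m g sin θ + μ_s (m g cos θ + P sin θ).
Solving, P (cos θ − μ_s sin θ) = m g (sin θ + μ_s cos θ), so P = 16.8×9.81×(sin 15.3° + 0.27 cos 15.3°)/(cos 15.3° − 0.27 sin 15.3°) = 165×0.5243/0.8933 = 96.7 N.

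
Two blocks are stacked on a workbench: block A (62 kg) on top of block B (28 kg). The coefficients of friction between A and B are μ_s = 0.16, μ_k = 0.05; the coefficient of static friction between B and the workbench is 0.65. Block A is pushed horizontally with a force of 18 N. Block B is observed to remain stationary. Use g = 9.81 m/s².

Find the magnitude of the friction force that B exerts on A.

f ≈ 18 N

The normal force B exerts on A is simply A's weight, N₁ = 608.2 N.
Maximum static friction on A from B: μ_s N₁ = 0.16×608.2 = 97.32 N.
Since P = 18 N ≤ 97.32 N, A does not slip on B; friction on A equals P = 18 N.
By Newton's third law B feels 18 N forward from A. With B stationary, the floor's static friction on B balances it: f₂ = 18 N (well within μ_s(m_A+m_B)g = 573.9 N).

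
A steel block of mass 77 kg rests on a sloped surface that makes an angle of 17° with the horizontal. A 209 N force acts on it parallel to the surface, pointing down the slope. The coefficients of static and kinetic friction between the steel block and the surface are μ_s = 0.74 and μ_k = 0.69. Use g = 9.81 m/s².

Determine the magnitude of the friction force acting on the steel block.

f ≈ 430 N (up the incline)

The normal reaction is N = m g cos θ = 722.4 N.
For equilibrium along the incline the friction force must supply f = m g sin θ + P = 220.8 + 209 = 429.8 N (positive meaning up-slope).
Maximum static friction available: μ_s N = 0.74 × 722.4 = 534.5 N.
Since |429.8| ≤ 534.5 N, no slip — friction simply equals what equilibrium demands.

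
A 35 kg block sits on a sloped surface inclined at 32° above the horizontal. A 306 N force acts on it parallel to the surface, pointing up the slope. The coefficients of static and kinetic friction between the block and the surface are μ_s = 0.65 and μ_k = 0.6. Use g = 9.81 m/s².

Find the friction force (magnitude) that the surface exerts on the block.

f ≈ 124 N (down the incline)

Normal force: N = m g cos θ = 35 × 9.81 × cos 32° = 291.2 N.
The friction needed for equilibrium is m g sin θ − P = 181.9 − 306 = -124.1 N, measured positive up-slope.
Static friction can supply at most μ_s N = 189.3 N.
Since |-124.1| ≤ 189.3 N, no slip — friction simply equals what equilibrium demands.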